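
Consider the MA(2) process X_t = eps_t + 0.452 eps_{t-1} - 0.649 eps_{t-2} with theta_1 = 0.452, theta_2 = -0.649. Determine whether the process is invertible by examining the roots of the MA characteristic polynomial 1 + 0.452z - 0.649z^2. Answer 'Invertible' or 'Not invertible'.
\text{Not invertible}

The MA(q) characteristic polynomial is P(z) = 1 + 0.452z - 0.649z^2.
Invertibility requires all roots to lie outside the unit circle, i.e. |z| > 1 for every root.
Set 1 + (0.452) z + (-0.649) z^2 = 0, i.e. a z^2 + b z + c = 0 with a = -0.649, b = 0.452, c = 1.
Discriminant D = b^2 - 4ac = (0.452)^2 - 4*(-0.649)*1 = 0.204304 - (-2.596) = 2.800304.
D >= 0, so the roots are real: z = (-b +/- sqrt(D)) / (2a) = (-0.452 +/- 1.673411) / (-1.298).
  z_1 = (-0.452 + 1.673411) / (-1.298) = -0.941,   |z_1| = 0.941.
  z_2 = (-0.452 - 1.673411) / (-1.298) = 1.6375,   |z_2| = 1.6375.
Moduli of all roots: 0.9410, 1.6375.
All moduli strictly greater than 1? No.
Verdict: Not invertible.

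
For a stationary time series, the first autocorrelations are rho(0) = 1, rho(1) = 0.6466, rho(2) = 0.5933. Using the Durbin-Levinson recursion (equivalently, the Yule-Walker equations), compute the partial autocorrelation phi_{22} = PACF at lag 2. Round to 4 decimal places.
\phi_{22} = 0.3011

The PACF at lag k is phi_{kk}, the last component of the solution
to the Yule-Walker system G_k phi = r_k where
  (G_k)_{ij} = rho(|i - j|), (r_k)_i = rho(i), i,j = 1..k.
Equivalently, Durbin-Levinson gives phi_{kk} iteratively:
  phi_{11} = rho(1)
  phi_{kk} = [rho(k) - sum_{j=1..k-1} phi_{k-1,j} rho(k-j)]
            / [1 - sum_{j=1..k-1} phi_{k-1,j} rho(j)],
  phi_{k,j} = phi_{k-1,j} - phi_{kk} phi_{k-1,k-j},  j = 1..k-1.
Step k = 1:
  phi_11 = rho(1) = 0.6466.
Step k = 2:
  phi_22 = [rho(2) - phi_11 rho(1)] / [1 - phi_11 rho(1)] = [0.5933 - (0.6466)(0.6466)] / [1 - (0.6466)(0.6466)]
         = 0.17520844 / 0.58190844 = 0.3011.
Therefore phi_{22} = 0.3011.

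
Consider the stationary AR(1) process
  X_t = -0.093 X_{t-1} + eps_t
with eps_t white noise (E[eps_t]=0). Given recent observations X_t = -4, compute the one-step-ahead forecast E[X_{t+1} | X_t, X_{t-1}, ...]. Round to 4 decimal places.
E[X_{t+1} \mid \mathcal F_t] = 0.3720

For an AR(p) model X_t = c + sum_i phi_i X_{t-i} + eps_t, the
one-step-ahead conditional mean is
  E[X_{t+1} | X_t, ...] = c + sum_i phi_i X_{t+1-i}.
Substitute known values:
  E[X_{t+1} | ...] = (-0.093) * (-4)
                   = 0.3720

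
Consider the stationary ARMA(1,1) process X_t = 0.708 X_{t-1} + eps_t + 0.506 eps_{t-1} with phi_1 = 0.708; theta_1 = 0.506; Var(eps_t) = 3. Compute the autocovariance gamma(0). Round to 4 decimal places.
\gamma(0) = 11.8652

Multiply the model equation by X_{t-k} and take expectations. With theta_0 = psi_0 = 1 and psi_j the MA(infinity) weights, this gives
  gamma(k) - sum_i phi_i gamma(k-i) = c_k,
  c_k = sigma^2 * sum_{j=k..q} theta_j psi_{j-k}   (c_k = 0 for k > q),
using gamma(-m) = gamma(m).
psi-weights needed (psi_j = theta_j + sum_i phi_i psi_{j-i}):
  psi_1 = theta_1 + phi_1 = 0.506 + (0.708) = 1.214
Right-hand sides:
  c_0 = sigma^2 (1 + theta_1 psi_1) = 3 * (1 + (0.506)(1.214)) = 3 * 1.614284 = 4.842852
  c_1 = sigma^2 theta_1 = 3 * (0.506) = 1.518
  c_2 = 0
Equations for k = 0 and k = 1 (AR order 1):
  gamma(0) = phi_1 gamma(1) + c_0
  gamma(1) = phi_1 gamma(0) + c_1
Substituting the second into the first: gamma(0) (1 - phi_1^2) = c_0 + phi_1 c_1, so
  gamma(0) = (c_0 + phi_1 c_1) / (1 - phi_1^2) = (4.842852 + (0.708)(1.518)) / (1 - (0.708)^2) = 5.917596 / 0.498736 = 11.865187.
Therefore gamma(0) = 11.8652 (to 4 decimal places).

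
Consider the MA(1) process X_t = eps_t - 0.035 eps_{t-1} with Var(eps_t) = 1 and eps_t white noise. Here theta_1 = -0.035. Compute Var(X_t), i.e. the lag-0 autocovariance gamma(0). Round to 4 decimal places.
\gamma(0) = 1.0012

For an MA(q) process X_t = eps_t + sum_i theta_i eps_{t-i} with
Var(eps_t) = sigma^2, the variance is
  gamma(0) = sigma^2 * (1 + sum_i theta_i^2).
  sum_i theta_i^2 = (-0.035)^2 = 0.001225.
  gamma(0) = 1 * (1 + 0.001225) = 1 * 1.001225 = 1.001225, which rounds to 1.0012.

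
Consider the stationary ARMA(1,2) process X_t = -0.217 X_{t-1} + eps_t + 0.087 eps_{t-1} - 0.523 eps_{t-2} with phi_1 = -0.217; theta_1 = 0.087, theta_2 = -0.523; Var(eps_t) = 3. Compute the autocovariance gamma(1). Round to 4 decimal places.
\gamma(1) = -0.3643

Multiply the model equation by X_{t-k} and take expectations. With theta_0 = psi_0 = 1 and psi_j the MA(infinity) weights, this gives
  gamma(k) - sum_i phi_i gamma(k-i) = c_k,
  c_k = sigma^2 * sum_{j=k..q} theta_j psi_{j-k}   (c_k = 0 for k > q),
using gamma(-m) = gamma(m).
psi-weights needed (psi_j = theta_j + sum_i phi_i psi_{j-i}):
  psi_1 = theta_1 + phi_1 = 0.087 + (-0.217) = -0.13
  psi_2 = theta_2 + phi_1 psi_1 = -0.523 + (-0.217)(-0.13) = -0.49479
Right-hand sides:
  c_0 = sigma^2 (1 + theta_1 psi_1 + theta_2 psi_2) = 3 * (1 + (0.087)(-0.13) + (-0.523)(-0.49479)) = 3 * 1.247465 = 3.742396
  c_1 = sigma^2 (theta_1 + theta_2 psi_1) = 3 * (0.087 + (-0.523)(-0.13)) = 0.46497
  c_2 = sigma^2 theta_2 = 3 * (-0.523) = -1.569
Equations for k = 0 and k = 1 (AR order 1):
  gamma(0) = phi_1 gamma(1) + c_0
  gamma(1) = phi_1 gamma(0) + c_1
Substituting the second into the first: gamma(0) (1 - phi_1^2) = c_0 + phi_1 c_1, so
  gamma(0) = (c_0 + phi_1 c_1) / (1 - phi_1^2) = (3.742396 + (-0.217)(0.46497)) / (1 - (-0.217)^2) = 3.641497 / 0.952911 = 3.821445.
  gamma(1) = phi_1 gamma(0) + c_1 = (-0.217)(3.821445) + (0.46497) = -0.364284.
Therefore gamma(1) = -0.3643 (to 4 decimal places).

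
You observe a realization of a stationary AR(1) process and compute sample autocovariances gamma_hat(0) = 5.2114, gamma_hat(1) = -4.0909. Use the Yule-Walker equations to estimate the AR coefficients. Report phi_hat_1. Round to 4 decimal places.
\hat\phi_{1} = -0.7850

The Yule-Walker equations for an AR(p) process read, in matrix form,
  Gamma_p phi = r_p,   with   (Gamma_p)_{ij} = gamma(|i - j|),
                       (r_p)_i = gamma(i),   i,j = 1..p.
Substitute the sample gammas (Toeplitz matrix and right-hand side of size 1):
  Gamma_p = [[5.2114]]
  r_p     = [-4.0909]
With p = 1 this is the single equation gamma(0) phi_1 = gamma(1):
  phi_hat_1 = gamma(1) / gamma(0) = -4.0909 / 5.2114 = -0.7850.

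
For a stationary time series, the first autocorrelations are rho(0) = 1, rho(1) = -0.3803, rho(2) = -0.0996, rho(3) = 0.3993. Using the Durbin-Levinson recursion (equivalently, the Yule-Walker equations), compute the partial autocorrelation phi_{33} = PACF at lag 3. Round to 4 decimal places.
\phi_{33} = 0.3081

The PACF at lag k is phi_{kk}, the last component of the solution
to the Yule-Walker system G_k phi = r_k where
  (G_k)_{ij} = rho(|i - j|), (r_k)_i = rho(i), i,j = 1..k.
Equivalently, Durbin-Levinson gives phi_{kk} iteratively:
  phi_{11} = rho(1)
  phi_{kk} = [rho(k) - sum_{j=1..k-1} phi_{k-1,j} rho(k-j)]
            / [1 - sum_{j=1..k-1} phi_{k-1,j} rho(j)],
  phi_{k,j} = phi_{k-1,j} - phi_{kk} phi_{k-1,k-j},  j = 1..k-1.
Step k = 1:
  phi_11 = rho(1) = -0.3803.
Step k = 2:
  phi_22 = [rho(2) - phi_11 rho(1)] / [1 - phi_11 rho(1)] = [-0.0996 - (-0.3803)(-0.3803)] / [1 - (-0.3803)(-0.3803)]
         = -0.24422809 / 0.85537191 = -0.285523.
  Update: phi_21 = phi_11 - phi_22 phi_11 = -0.3803 - (-0.285523)(-0.3803) = -0.488884.
Step k = 3:
  phi_33 = [rho(3) - phi_21 rho(2) - phi_22 rho(1)] / [1 - phi_21 rho(1) - phi_22 rho(2)]
    numerator   = 0.3993 - (-0.488884)(-0.0996) - (-0.285523)(-0.3803) = 0.24202285
    denominator = 1 - (-0.488884)(-0.3803) - (-0.285523)(-0.0996) = 0.78563925
  phi_33 = 0.24202285 / 0.78563925 = 0.3081.
Therefore phi_{33} = 0.3081.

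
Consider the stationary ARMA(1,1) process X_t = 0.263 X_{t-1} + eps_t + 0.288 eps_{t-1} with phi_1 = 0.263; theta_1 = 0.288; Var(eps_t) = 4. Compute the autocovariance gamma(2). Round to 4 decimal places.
\gamma(2) = 0.6699

Multiply the model equation by X_{t-k} and take expectations. With theta_0 = psi_0 = 1 and psi_j the MA(infinity) weights, this gives
  gamma(k) - sum_i phi_i gamma(k-i) = c_k,
  c_k = sigma^2 * sum_{j=k..q} theta_j psi_{j-k}   (c_k = 0 for k > q),
using gamma(-m) = gamma(m).
psi-weights needed (psi_j = theta_j + sum_i phi_i psi_{j-i}):
  psi_1 = theta_1 + phi_1 = 0.288 + (0.263) = 0.551
Right-hand sides:
  c_0 = sigma^2 (1 + theta_1 psi_1) = 4 * (1 + (0.288)(0.551)) = 4 * 1.158688 = 4.634752
  c_1 = sigma^2 theta_1 = 4 * (0.288) = 1.152
  c_2 = 0
Equations for k = 0 and k = 1 (AR order 1):
  gamma(0) = phi_1 gamma(1) + c_0
  gamma(1) = phi_1 gamma(0) + c_1
Substituting the second into the first: gamma(0) (1 - phi_1^2) = c_0 + phi_1 c_1, so
  gamma(0) = (c_0 + phi_1 c_1) / (1 - phi_1^2) = (4.634752 + (0.263)(1.152)) / (1 - (0.263)^2) = 4.937728 / 0.930831 = 5.304645.
  gamma(1) = phi_1 gamma(0) + c_1 = (0.263)(5.304645) + (1.152) = 2.547122.
For k = 2 (> q): gamma(2) = phi_1 gamma(1) = (0.263)(2.547122) = 0.669893.
Therefore gamma(2) = 0.6699 (to 4 decimal places).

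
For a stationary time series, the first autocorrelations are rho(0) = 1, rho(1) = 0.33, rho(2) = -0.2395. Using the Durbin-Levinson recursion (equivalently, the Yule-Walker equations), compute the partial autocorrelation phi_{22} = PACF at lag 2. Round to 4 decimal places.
\phi_{22} = -0.3910

The PACF at lag k is phi_{kk}, the last component of the solution
to the Yule-Walker system G_k phi = r_k where
  (G_k)_{ij} = rho(|i - j|), (r_k)_i = rho(i), i,j = 1..k.
Equivalently, Durbin-Levinson gives phi_{kk} iteratively:
  phi_{11} = rho(1)
  phi_{kk} = [rho(k) - sum_{j=1..k-1} phi_{k-1,j} rho(k-j)]
            / [1 - sum_{j=1..k-1} phi_{k-1,j} rho(j)],
  phi_{k,j} = phi_{k-1,j} - phi_{kk} phi_{k-1,k-j},  j = 1..k-1.
Step k = 1:
  phi_11 = rho(1) = 0.33.
Step k = 2:
  phi_22 = [rho(2) - phi_11 rho(1)] / [1 - phi_11 rho(1)] = [-0.2395 - (0.33)(0.33)] / [1 - (0.33)(0.33)]
         = -0.3484 / 0.8911 = -0.391.
Therefore phi_{22} = -0.3910.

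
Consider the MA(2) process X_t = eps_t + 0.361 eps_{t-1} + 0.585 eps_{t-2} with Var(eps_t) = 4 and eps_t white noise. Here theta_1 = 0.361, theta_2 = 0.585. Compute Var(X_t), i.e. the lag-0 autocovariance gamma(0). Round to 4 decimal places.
\gamma(0) = 5.8902

For an MA(q) process X_t = eps_t + sum_i theta_i eps_{t-i} with
Var(eps_t) = sigma^2, the variance is
  gamma(0) = sigma^2 * (1 + sum_i theta_i^2).
  sum_i theta_i^2 = (0.361)^2 + (0.585)^2 = 0.130321 + 0.342225 = 0.472546.
  gamma(0) = 4 * (1 + 0.472546) = 4 * 1.472546 = 5.890184, which rounds to 5.8902.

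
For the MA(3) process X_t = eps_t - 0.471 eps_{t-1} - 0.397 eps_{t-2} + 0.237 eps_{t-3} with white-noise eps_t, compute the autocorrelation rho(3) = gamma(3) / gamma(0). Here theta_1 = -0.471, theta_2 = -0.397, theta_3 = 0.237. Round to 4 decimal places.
\rho(3) = 0.1651

For an MA(q) process with theta_0 = 1, the autocovariance is
  gamma(k) = sigma^2 * sum_{i=0..q-k} theta_i * theta_{i+k},
and rho(k) = gamma(k) / gamma(0). Sigma^2 cancels.
  numerator   = (1)*(0.237) = 0.237.
  denominator = (1)^2 + (-0.471)^2 + (-0.397)^2 + (0.237)^2 = 1.435619.
  rho(3) = 0.237 / 1.435619 = 0.1651.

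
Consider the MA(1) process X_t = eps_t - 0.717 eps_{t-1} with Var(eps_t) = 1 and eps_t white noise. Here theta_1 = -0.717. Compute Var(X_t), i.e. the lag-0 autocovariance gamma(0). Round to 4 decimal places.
\gamma(0) = 1.5141

For an MA(q) process X_t = eps_t + sum_i theta_i eps_{t-i} with
Var(eps_t) = sigma^2, the variance is
  gamma(0) = sigma^2 * (1 + sum_i theta_i^2).
  sum_i theta_i^2 = (-0.717)^2 = 0.514089.
  gamma(0) = 1 * (1 + 0.514089) = 1 * 1.514089 = 1.514089, which rounds to 1.5141.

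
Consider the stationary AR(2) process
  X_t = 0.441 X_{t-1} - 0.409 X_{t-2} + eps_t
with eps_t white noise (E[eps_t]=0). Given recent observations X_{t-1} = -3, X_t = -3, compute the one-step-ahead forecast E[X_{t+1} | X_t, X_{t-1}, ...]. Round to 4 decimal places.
E[X_{t+1} \mid \mathcal F_t] = -0.0960

For an AR(p) model X_t = c + sum_i phi_i X_{t-i} + eps_t, the
one-step-ahead conditional mean is
  E[X_{t+1} | X_t, ...] = c + sum_i phi_i X_{t+1-i}.
Substitute known values:
  E[X_{t+1} | ...] = (0.441) * (-3) + (-0.409) * (-3)
                   = -0.0960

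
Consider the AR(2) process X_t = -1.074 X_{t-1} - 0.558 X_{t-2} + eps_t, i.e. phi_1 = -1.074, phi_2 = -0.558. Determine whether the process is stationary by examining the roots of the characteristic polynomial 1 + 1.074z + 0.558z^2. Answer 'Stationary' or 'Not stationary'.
\text{Stationary}

The AR(p) characteristic polynomial is P(z) = 1 + 1.074z + 0.558z^2.
Stationarity requires all roots to lie outside the unit circle, i.e. |z| > 1 for every root.
Set 1 + (1.074) z + (0.558) z^2 = 0, i.e. a z^2 + b z + c = 0 with a = 0.558, b = 1.074, c = 1.
Discriminant D = b^2 - 4ac = (1.074)^2 - 4*(0.558)*1 = 1.153476 - (2.232) = -1.078524.
D < 0, so the roots are the complex-conjugate pair z = (-b +/- i sqrt(-D)) / (2a) = -0.9624 +/- 0.9306i.
For a conjugate pair |z|^2 = z * conj(z) = (product of roots) = c/a = 1/(0.558) = 1.792115, so |z| = sqrt(1.792115) = 1.3387 for both roots.
Moduli of all roots: 1.3387, 1.3387.
All moduli strictly greater than 1? Yes.
Verdict: Stationary.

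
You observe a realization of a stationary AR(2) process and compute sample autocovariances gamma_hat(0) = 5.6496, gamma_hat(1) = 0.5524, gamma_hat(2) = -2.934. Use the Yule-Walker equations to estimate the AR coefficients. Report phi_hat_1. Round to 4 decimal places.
\hat\phi_{1} = 0.1500

The Yule-Walker equations for an AR(p) process read, in matrix form,
  Gamma_p phi = r_p,   with   (Gamma_p)_{ij} = gamma(|i - j|),
                       (r_p)_i = gamma(i),   i,j = 1..p.
Substitute the sample gammas (Toeplitz matrix and right-hand side of size 2):
  Gamma_p = [[5.6496, 0.5524], [0.5524, 5.6496]]
  r_p     = [0.5524, -2.934]
Written out:
  5.6496 phi_1 + 0.5524 phi_2 = 0.5524
  0.5524 phi_1 + 5.6496 phi_2 = -2.934
Solve by Cramer's rule:
  det = gamma(0)^2 - gamma(1)^2 = (5.6496)^2 - (0.5524)^2 = 31.91798016 - 0.30514576 = 31.6128344
  phi_hat_1 = [gamma(1) gamma(0) - gamma(1) gamma(2)] / det = [(0.5524)(5.6496) - (0.5524)(-2.934)] / 31.6128344 = 4.74158064 / 31.6128344 = 0.15
  phi_hat_2 = [gamma(0) gamma(2) - gamma(1)^2] / det = [(5.6496)(-2.934) - (0.5524)^2] / 31.6128344 = -16.88107216 / 31.6128344 = -0.534
So phi_hat = [0.1500, -0.5340].
Therefore phi_hat_1 = 0.1500.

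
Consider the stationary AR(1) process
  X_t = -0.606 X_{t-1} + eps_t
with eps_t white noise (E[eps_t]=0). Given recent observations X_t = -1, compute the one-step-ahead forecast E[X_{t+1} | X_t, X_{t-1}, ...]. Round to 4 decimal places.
E[X_{t+1} \mid \mathcal F_t] = 0.6060

For an AR(p) model X_t = c + sum_i phi_i X_{t-i} + eps_t, the
one-step-ahead conditional mean is
  E[X_{t+1} | X_t, ...] = c + sum_i phi_i X_{t+1-i}.
Substitute known values:
  E[X_{t+1} | ...] = (-0.606) * (-1)
                   = 0.6060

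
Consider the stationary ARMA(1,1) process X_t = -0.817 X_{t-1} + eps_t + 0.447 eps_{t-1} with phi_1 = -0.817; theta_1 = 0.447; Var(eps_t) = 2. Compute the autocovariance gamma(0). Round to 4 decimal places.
\gamma(0) = 2.8234

Multiply the model equation by X_{t-k} and take expectations. With theta_0 = psi_0 = 1 and psi_j the MA(infinity) weights, this gives
  gamma(k) - sum_i phi_i gamma(k-i) = c_k,
  c_k = sigma^2 * sum_{j=k..q} theta_j psi_{j-k}   (c_k = 0 for k > q),
using gamma(-m) = gamma(m).
psi-weights needed (psi_j = theta_j + sum_i phi_i psi_{j-i}):
  psi_1 = theta_1 + phi_1 = 0.447 + (-0.817) = -0.37
Right-hand sides:
  c_0 = sigma^2 (1 + theta_1 psi_1) = 2 * (1 + (0.447)(-0.37)) = 2 * 0.83461 = 1.66922
  c_1 = sigma^2 theta_1 = 2 * (0.447) = 0.894
  c_2 = 0
Equations for k = 0 and k = 1 (AR order 1):
  gamma(0) = phi_1 gamma(1) + c_0
  gamma(1) = phi_1 gamma(0) + c_1
Substituting the second into the first: gamma(0) (1 - phi_1^2) = c_0 + phi_1 c_1, so
  gamma(0) = (c_0 + phi_1 c_1) / (1 - phi_1^2) = (1.66922 + (-0.817)(0.894)) / (1 - (-0.817)^2) = 0.938822 / 0.332511 = 2.823431.
Therefore gamma(0) = 2.8234 (to 4 decimal places).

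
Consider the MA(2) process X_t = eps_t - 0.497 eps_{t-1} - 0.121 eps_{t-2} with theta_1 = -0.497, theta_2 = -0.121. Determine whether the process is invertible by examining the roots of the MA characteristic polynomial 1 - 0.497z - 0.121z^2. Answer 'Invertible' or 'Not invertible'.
\text{Invertible}

The MA(q) characteristic polynomial is P(z) = 1 - 0.497z - 0.121z^2.
Invertibility requires all roots to lie outside the unit circle, i.e. |z| > 1 for every root.
Set 1 + (-0.497) z + (-0.121) z^2 = 0, i.e. a z^2 + b z + c = 0 with a = -0.121, b = -0.497, c = 1.
Discriminant D = b^2 - 4ac = (-0.497)^2 - 4*(-0.121)*1 = 0.247009 - (-0.484) = 0.731009.
D >= 0, so the roots are real: z = (-b +/- sqrt(D)) / (2a) = (0.497 +/- 0.854991) / (-0.242).
  z_1 = (0.497 + 0.854991) / (-0.242) = -5.5867,   |z_1| = 5.5867.
  z_2 = (0.497 - 0.854991) / (-0.242) = 1.4793,   |z_2| = 1.4793.
Moduli of all roots: 5.5867, 1.4793.
All moduli strictly greater than 1? Yes.
Verdict: Invertible.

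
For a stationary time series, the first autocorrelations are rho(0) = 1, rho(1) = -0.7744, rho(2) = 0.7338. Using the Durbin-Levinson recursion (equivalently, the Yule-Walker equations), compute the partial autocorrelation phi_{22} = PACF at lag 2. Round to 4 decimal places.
\phi_{22} = 0.3350

The PACF at lag k is phi_{kk}, the last component of the solution
to the Yule-Walker system G_k phi = r_k where
  (G_k)_{ij} = rho(|i - j|), (r_k)_i = rho(i), i,j = 1..k.
Equivalently, Durbin-Levinson gives phi_{kk} iteratively:
  phi_{11} = rho(1)
  phi_{kk} = [rho(k) - sum_{j=1..k-1} phi_{k-1,j} rho(k-j)]
            / [1 - sum_{j=1..k-1} phi_{k-1,j} rho(j)],
  phi_{k,j} = phi_{k-1,j} - phi_{kk} phi_{k-1,k-j},  j = 1..k-1.
Step k = 1:
  phi_11 = rho(1) = -0.7744.
Step k = 2:
  phi_22 = [rho(2) - phi_11 rho(1)] / [1 - phi_11 rho(1)] = [0.7338 - (-0.7744)(-0.7744)] / [1 - (-0.7744)(-0.7744)]
         = 0.13410464 / 0.40030464 = 0.335.
Therefore phi_{22} = 0.3350.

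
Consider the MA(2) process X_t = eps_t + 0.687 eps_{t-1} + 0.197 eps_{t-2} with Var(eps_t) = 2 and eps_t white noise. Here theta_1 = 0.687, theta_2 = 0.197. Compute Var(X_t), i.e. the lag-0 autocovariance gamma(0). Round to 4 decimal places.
\gamma(0) = 3.0216

For an MA(q) process X_t = eps_t + sum_i theta_i eps_{t-i} with
Var(eps_t) = sigma^2, the variance is
  gamma(0) = sigma^2 * (1 + sum_i theta_i^2).
  sum_i theta_i^2 = (0.687)^2 + (0.197)^2 = 0.471969 + 0.038809 = 0.510778.
  gamma(0) = 2 * (1 + 0.510778) = 2 * 1.510778 = 3.021556, which rounds to 3.0216.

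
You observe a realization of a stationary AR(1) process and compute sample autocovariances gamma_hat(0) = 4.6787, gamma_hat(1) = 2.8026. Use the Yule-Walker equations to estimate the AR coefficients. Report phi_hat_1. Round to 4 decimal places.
\hat\phi_{1} = 0.5990

The Yule-Walker equations for an AR(p) process read, in matrix form,
  Gamma_p phi = r_p,   with   (Gamma_p)_{ij} = gamma(|i - j|),
                       (r_p)_i = gamma(i),   i,j = 1..p.
Substitute the sample gammas (Toeplitz matrix and right-hand side of size 1):
  Gamma_p = [[4.6787]]
  r_p     = [2.8026]
With p = 1 this is the single equation gamma(0) phi_1 = gamma(1):
  phi_hat_1 = gamma(1) / gamma(0) = 2.8026 / 4.6787 = 0.5990.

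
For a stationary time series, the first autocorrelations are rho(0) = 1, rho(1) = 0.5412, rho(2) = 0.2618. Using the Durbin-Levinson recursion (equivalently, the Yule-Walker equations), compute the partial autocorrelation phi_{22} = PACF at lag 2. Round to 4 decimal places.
\phi_{22} = -0.0440

The PACF at lag k is phi_{kk}, the last component of the solution
to the Yule-Walker system G_k phi = r_k where
  (G_k)_{ij} = rho(|i - j|), (r_k)_i = rho(i), i,j = 1..k.
Equivalently, Durbin-Levinson gives phi_{kk} iteratively:
  phi_{11} = rho(1)
  phi_{kk} = [rho(k) - sum_{j=1..k-1} phi_{k-1,j} rho(k-j)]
            / [1 - sum_{j=1..k-1} phi_{k-1,j} rho(j)],
  phi_{k,j} = phi_{k-1,j} - phi_{kk} phi_{k-1,k-j},  j = 1..k-1.
Step k = 1:
  phi_11 = rho(1) = 0.5412.
Step k = 2:
  phi_22 = [rho(2) - phi_11 rho(1)] / [1 - phi_11 rho(1)] = [0.2618 - (0.5412)(0.5412)] / [1 - (0.5412)(0.5412)]
         = -0.03109744 / 0.70710256 = -0.044.
Therefore phi_{22} = -0.0440.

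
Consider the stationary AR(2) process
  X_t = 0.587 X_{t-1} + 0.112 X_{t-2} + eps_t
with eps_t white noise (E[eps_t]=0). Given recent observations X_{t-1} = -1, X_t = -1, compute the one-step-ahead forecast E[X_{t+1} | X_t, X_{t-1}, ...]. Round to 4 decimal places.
E[X_{t+1} \mid \mathcal F_t] = -0.6990

For an AR(p) model X_t = c + sum_i phi_i X_{t-i} + eps_t, the
one-step-ahead conditional mean is
  E[X_{t+1} | X_t, ...] = c + sum_i phi_i X_{t+1-i}.
Substitute known values:
  E[X_{t+1} | ...] = (0.587) * (-1) + (0.112) * (-1)
                   = -0.6990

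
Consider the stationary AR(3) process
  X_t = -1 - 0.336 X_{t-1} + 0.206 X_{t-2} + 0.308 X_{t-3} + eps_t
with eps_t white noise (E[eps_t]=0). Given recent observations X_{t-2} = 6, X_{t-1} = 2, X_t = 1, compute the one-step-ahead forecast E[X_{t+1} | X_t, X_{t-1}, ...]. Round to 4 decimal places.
E[X_{t+1} \mid \mathcal F_t] = 0.9240

For an AR(p) model X_t = c + sum_i phi_i X_{t-i} + eps_t, the
one-step-ahead conditional mean is
  E[X_{t+1} | X_t, ...] = c + sum_i phi_i X_{t+1-i}.
Substitute known values:
  E[X_{t+1} | ...] = -1 + (-0.336) * (1) + (0.206) * (2) + (0.308) * (6)
                   = 0.9240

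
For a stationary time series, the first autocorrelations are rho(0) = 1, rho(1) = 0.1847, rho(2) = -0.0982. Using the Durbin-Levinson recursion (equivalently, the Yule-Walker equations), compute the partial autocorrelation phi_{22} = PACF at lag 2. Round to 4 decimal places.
\phi_{22} = -0.1370

The PACF at lag k is phi_{kk}, the last component of the solution
to the Yule-Walker system G_k phi = r_k where
  (G_k)_{ij} = rho(|i - j|), (r_k)_i = rho(i), i,j = 1..k.
Equivalently, Durbin-Levinson gives phi_{kk} iteratively:
  phi_{11} = rho(1)
  phi_{kk} = [rho(k) - sum_{j=1..k-1} phi_{k-1,j} rho(k-j)]
            / [1 - sum_{j=1..k-1} phi_{k-1,j} rho(j)],
  phi_{k,j} = phi_{k-1,j} - phi_{kk} phi_{k-1,k-j},  j = 1..k-1.
Step k = 1:
  phi_11 = rho(1) = 0.1847.
Step k = 2:
  phi_22 = [rho(2) - phi_11 rho(1)] / [1 - phi_11 rho(1)] = [-0.0982 - (0.1847)(0.1847)] / [1 - (0.1847)(0.1847)]
         = -0.13231409 / 0.96588591 = -0.137.
Therefore phi_{22} = -0.1370.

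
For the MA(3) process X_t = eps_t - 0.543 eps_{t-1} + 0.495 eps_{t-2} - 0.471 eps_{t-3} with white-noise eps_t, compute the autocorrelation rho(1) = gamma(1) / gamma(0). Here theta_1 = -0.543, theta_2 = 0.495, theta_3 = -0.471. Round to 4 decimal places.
\rho(1) = -0.5931

For an MA(q) process with theta_0 = 1, the autocovariance is
  gamma(k) = sigma^2 * sum_{i=0..q-k} theta_i * theta_{i+k},
and rho(k) = gamma(k) / gamma(0). Sigma^2 cancels.
  numerator   = (1)*(-0.543) + (-0.543)*(0.495) + (0.495)*(-0.471) = -1.04493.
  denominator = (1)^2 + (-0.543)^2 + (0.495)^2 + (-0.471)^2 = 1.761715.
  rho(1) = -1.04493 / 1.761715 = -0.5931.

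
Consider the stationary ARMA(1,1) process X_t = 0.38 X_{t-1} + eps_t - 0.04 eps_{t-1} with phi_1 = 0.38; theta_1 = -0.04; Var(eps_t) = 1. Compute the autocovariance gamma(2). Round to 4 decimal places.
\gamma(2) = 0.1487

Multiply the model equation by X_{t-k} and take expectations. With theta_0 = psi_0 = 1 and psi_j the MA(infinity) weights, this gives
  gamma(k) - sum_i phi_i gamma(k-i) = c_k,
  c_k = sigma^2 * sum_{j=k..q} theta_j psi_{j-k}   (c_k = 0 for k > q),
using gamma(-m) = gamma(m).
psi-weights needed (psi_j = theta_j + sum_i phi_i psi_{j-i}):
  psi_1 = theta_1 + phi_1 = -0.04 + (0.38) = 0.34
Right-hand sides:
  c_0 = sigma^2 (1 + theta_1 psi_1) = 1 * (1 + (-0.04)(0.34)) = 1 * 0.9864 = 0.9864
  c_1 = sigma^2 theta_1 = 1 * (-0.04) = -0.04
  c_2 = 0
Equations for k = 0 and k = 1 (AR order 1):
  gamma(0) = phi_1 gamma(1) + c_0
  gamma(1) = phi_1 gamma(0) + c_1
Substituting the second into the first: gamma(0) (1 - phi_1^2) = c_0 + phi_1 c_1, so
  gamma(0) = (c_0 + phi_1 c_1) / (1 - phi_1^2) = (0.9864 + (0.38)(-0.04)) / (1 - (0.38)^2) = 0.9712 / 0.8556 = 1.13511.
  gamma(1) = phi_1 gamma(0) + c_1 = (0.38)(1.13511) + (-0.04) = 0.391342.
For k = 2 (> q): gamma(2) = phi_1 gamma(1) = (0.38)(0.391342) = 0.14871.
Therefore gamma(2) = 0.1487 (to 4 decimal places).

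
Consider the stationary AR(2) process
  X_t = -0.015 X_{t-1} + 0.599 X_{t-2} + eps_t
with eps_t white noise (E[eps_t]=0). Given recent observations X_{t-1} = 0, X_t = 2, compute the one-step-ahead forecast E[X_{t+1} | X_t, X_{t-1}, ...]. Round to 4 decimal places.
E[X_{t+1} \mid \mathcal F_t] = -0.0300

For an AR(p) model X_t = c + sum_i phi_i X_{t-i} + eps_t, the
one-step-ahead conditional mean is
  E[X_{t+1} | X_t, ...] = c + sum_i phi_i X_{t+1-i}.
Substitute known values:
  E[X_{t+1} | ...] = (-0.015) * (2) + (0.599) * (0)
                   = -0.0300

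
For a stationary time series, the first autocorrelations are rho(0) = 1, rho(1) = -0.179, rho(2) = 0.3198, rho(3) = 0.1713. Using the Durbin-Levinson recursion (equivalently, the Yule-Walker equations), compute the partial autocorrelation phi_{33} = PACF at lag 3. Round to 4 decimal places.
\phi_{33} = 0.3000

The PACF at lag k is phi_{kk}, the last component of the solution
to the Yule-Walker system G_k phi = r_k where
  (G_k)_{ij} = rho(|i - j|), (r_k)_i = rho(i), i,j = 1..k.
Equivalently, Durbin-Levinson gives phi_{kk} iteratively:
  phi_{11} = rho(1)
  phi_{kk} = [rho(k) - sum_{j=1..k-1} phi_{k-1,j} rho(k-j)]
            / [1 - sum_{j=1..k-1} phi_{k-1,j} rho(j)],
  phi_{k,j} = phi_{k-1,j} - phi_{kk} phi_{k-1,k-j},  j = 1..k-1.
Step k = 1:
  phi_11 = rho(1) = -0.179.
Step k = 2:
  phi_22 = [rho(2) - phi_11 rho(1)] / [1 - phi_11 rho(1)] = [0.3198 - (-0.179)(-0.179)] / [1 - (-0.179)(-0.179)]
         = 0.287759 / 0.967959 = 0.297284.
  Update: phi_21 = phi_11 - phi_22 phi_11 = -0.179 - (0.297284)(-0.179) = -0.125786.
Step k = 3:
  phi_33 = [rho(3) - phi_21 rho(2) - phi_22 rho(1)] / [1 - phi_21 rho(1) - phi_22 rho(2)]
    numerator   = 0.1713 - (-0.125786)(0.3198) - (0.297284)(-0.179) = 0.26474029
    denominator = 1 - (-0.125786)(-0.179) - (0.297284)(0.3198) = 0.88241277
  phi_33 = 0.26474029 / 0.88241277 = 0.3.
Therefore phi_{33} = 0.3000.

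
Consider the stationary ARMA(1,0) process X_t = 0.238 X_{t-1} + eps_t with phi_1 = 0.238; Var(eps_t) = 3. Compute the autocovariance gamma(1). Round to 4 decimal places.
\gamma(1) = 0.7569

Multiply the model equation by X_{t-k} and take expectations. With theta_0 = psi_0 = 1 and psi_j the MA(infinity) weights, this gives
  gamma(k) - sum_i phi_i gamma(k-i) = c_k,
  c_k = sigma^2 * sum_{j=k..q} theta_j psi_{j-k}   (c_k = 0 for k > q),
using gamma(-m) = gamma(m).
Pure AR (q = 0): c_0 = sigma^2 = 3, c_k = 0 for k >= 1.
Equations for k = 0 and k = 1 (AR order 1):
  gamma(0) = phi_1 gamma(1) + c_0
  gamma(1) = phi_1 gamma(0) + c_1
Substituting the second into the first: gamma(0) (1 - phi_1^2) = c_0 + phi_1 c_1, so
  gamma(0) = c_0 / (1 - phi_1^2) = 3 / (1 - (0.238)^2) = 3 / 0.943356 = 3.180136.
  gamma(1) = phi_1 gamma(0) = (0.238)(3.180136) = 0.756872.
Therefore gamma(1) = 0.7569 (to 4 decimal places).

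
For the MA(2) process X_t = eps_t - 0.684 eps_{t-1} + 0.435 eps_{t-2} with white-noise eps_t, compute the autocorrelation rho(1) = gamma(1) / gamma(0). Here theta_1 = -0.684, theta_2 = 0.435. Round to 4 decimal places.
\rho(1) = -0.5923

For an MA(q) process with theta_0 = 1, the autocovariance is
  gamma(k) = sigma^2 * sum_{i=0..q-k} theta_i * theta_{i+k},
and rho(k) = gamma(k) / gamma(0). Sigma^2 cancels.
  numerator   = (1)*(-0.684) + (-0.684)*(0.435) = -0.98154.
  denominator = (1)^2 + (-0.684)^2 + (0.435)^2 = 1.657081.
  rho(1) = -0.98154 / 1.657081 = -0.5923.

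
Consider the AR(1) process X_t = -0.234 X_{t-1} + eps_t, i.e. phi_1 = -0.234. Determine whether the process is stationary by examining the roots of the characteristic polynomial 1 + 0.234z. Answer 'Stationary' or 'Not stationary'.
\text{Stationary}

The AR(p) characteristic polynomial is P(z) = 1 + 0.234z.
Stationarity requires all roots to lie outside the unit circle, i.e. |z| > 1 for every root.
This is linear in z: 1 + (0.234) z = 0  =>  z = -1/(0.234) = -4.273504,  |z| = 4.273504.
Moduli of all roots: 4.2735.
All moduli strictly greater than 1? Yes.
Verdict: Stationary.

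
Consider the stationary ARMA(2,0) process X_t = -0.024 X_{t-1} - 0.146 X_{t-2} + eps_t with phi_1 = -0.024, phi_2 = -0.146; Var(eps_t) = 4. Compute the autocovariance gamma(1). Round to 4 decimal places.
\gamma(1) = -0.0856

Multiply the model equation by X_{t-k} and take expectations. With theta_0 = psi_0 = 1 and psi_j the MA(infinity) weights, this gives
  gamma(k) - sum_i phi_i gamma(k-i) = c_k,
  c_k = sigma^2 * sum_{j=k..q} theta_j psi_{j-k}   (c_k = 0 for k > q),
using gamma(-m) = gamma(m).
Pure AR (q = 0): c_0 = sigma^2 = 4, c_k = 0 for k >= 1.
Equations for k = 0, 1, 2 (AR order 2, c_2 = 0):
  (E0) gamma(0) = phi_1 gamma(1) + phi_2 gamma(2) + c_0
  (E1) gamma(1) = phi_1 gamma(0) + phi_2 gamma(1) + c_1
  (E2) gamma(2) = phi_1 gamma(1) + phi_2 gamma(0)
From (E1): gamma(1) = A gamma(0) + B with
  A = phi_1 / (1 - phi_2) = -0.024 / 1.146 = -0.020942,   B = c_1 / (1 - phi_2) = 0 / 1.146 = 0.
Insert (E2) into (E0): gamma(0) (1 - phi_2^2) = phi_1 (1 + phi_2) gamma(1) + c_0.
  phi_1 (1 + phi_2) = (-0.024)(0.854) = -0.020496,   1 - phi_2^2 = 0.978684.
Replace gamma(1) by A gamma(0) + B and collect gamma(0):
  gamma(0) [0.978684 - (-0.020496)(-0.020942)] = c_0 = 4
  gamma(0) * 0.978255 = 4
  gamma(0) = 4 / 0.978255 = 4.088914.
  gamma(1) = A gamma(0) = (-0.020942)(4.088914) = -0.085632.
Therefore gamma(1) = -0.0856 (to 4 decimal places).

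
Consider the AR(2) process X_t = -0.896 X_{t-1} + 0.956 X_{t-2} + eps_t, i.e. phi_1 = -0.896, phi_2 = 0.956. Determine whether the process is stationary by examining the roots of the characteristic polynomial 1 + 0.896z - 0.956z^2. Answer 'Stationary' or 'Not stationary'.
\text{Not stationary}

The AR(p) characteristic polynomial is P(z) = 1 + 0.896z - 0.956z^2.
Stationarity requires all roots to lie outside the unit circle, i.e. |z| > 1 for every root.
Set 1 + (0.896) z + (-0.956) z^2 = 0, i.e. a z^2 + b z + c = 0 with a = -0.956, b = 0.896, c = 1.
Discriminant D = b^2 - 4ac = (0.896)^2 - 4*(-0.956)*1 = 0.802816 - (-3.824) = 4.626816.
D >= 0, so the roots are real: z = (-b +/- sqrt(D)) / (2a) = (-0.896 +/- 2.151003) / (-1.912).
  z_1 = (-0.896 + 2.151003) / (-1.912) = -0.6564,   |z_1| = 0.6564.
  z_2 = (-0.896 - 2.151003) / (-1.912) = 1.5936,   |z_2| = 1.5936.
Moduli of all roots: 0.6564, 1.5936.
All moduli strictly greater than 1? No.
Verdict: Not stationary.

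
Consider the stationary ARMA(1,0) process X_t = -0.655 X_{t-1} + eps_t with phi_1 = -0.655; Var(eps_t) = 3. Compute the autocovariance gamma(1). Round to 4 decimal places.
\gamma(1) = -3.4415

Multiply the model equation by X_{t-k} and take expectations. With theta_0 = psi_0 = 1 and psi_j the MA(infinity) weights, this gives
  gamma(k) - sum_i phi_i gamma(k-i) = c_k,
  c_k = sigma^2 * sum_{j=k..q} theta_j psi_{j-k}   (c_k = 0 for k > q),
using gamma(-m) = gamma(m).
Pure AR (q = 0): c_0 = sigma^2 = 3, c_k = 0 for k >= 1.
Equations for k = 0 and k = 1 (AR order 1):
  gamma(0) = phi_1 gamma(1) + c_0
  gamma(1) = phi_1 gamma(0) + c_1
Substituting the second into the first: gamma(0) (1 - phi_1^2) = c_0 + phi_1 c_1, so
  gamma(0) = c_0 / (1 - phi_1^2) = 3 / (1 - (-0.655)^2) = 3 / 0.570975 = 5.25417.
  gamma(1) = phi_1 gamma(0) = (-0.655)(5.25417) = -3.441482.
Therefore gamma(1) = -3.4415 (to 4 decimal places).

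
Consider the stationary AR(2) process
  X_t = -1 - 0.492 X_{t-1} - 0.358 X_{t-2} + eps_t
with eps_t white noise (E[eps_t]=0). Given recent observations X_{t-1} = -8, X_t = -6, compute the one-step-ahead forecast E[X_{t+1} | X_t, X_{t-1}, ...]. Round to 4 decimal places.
E[X_{t+1} \mid \mathcal F_t] = 4.8160

For an AR(p) model X_t = c + sum_i phi_i X_{t-i} + eps_t, the
one-step-ahead conditional mean is
  E[X_{t+1} | X_t, ...] = c + sum_i phi_i X_{t+1-i}.
Substitute known values:
  E[X_{t+1} | ...] = -1 + (-0.492) * (-6) + (-0.358) * (-8)
                   = 4.8160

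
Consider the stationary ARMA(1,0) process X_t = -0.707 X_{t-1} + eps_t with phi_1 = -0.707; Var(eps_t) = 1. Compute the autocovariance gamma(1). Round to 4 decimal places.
\gamma(1) = -1.4136

Multiply the model equation by X_{t-k} and take expectations. With theta_0 = psi_0 = 1 and psi_j the MA(infinity) weights, this gives
  gamma(k) - sum_i phi_i gamma(k-i) = c_k,
  c_k = sigma^2 * sum_{j=k..q} theta_j psi_{j-k}   (c_k = 0 for k > q),
using gamma(-m) = gamma(m).
Pure AR (q = 0): c_0 = sigma^2 = 1, c_k = 0 for k >= 1.
Equations for k = 0 and k = 1 (AR order 1):
  gamma(0) = phi_1 gamma(1) + c_0
  gamma(1) = phi_1 gamma(0) + c_1
Substituting the second into the first: gamma(0) (1 - phi_1^2) = c_0 + phi_1 c_1, so
  gamma(0) = c_0 / (1 - phi_1^2) = 1 / (1 - (-0.707)^2) = 1 / 0.500151 = 1.999396.
  gamma(1) = phi_1 gamma(0) = (-0.707)(1.999396) = -1.413573.
Therefore gamma(1) = -1.4136 (to 4 decimal places).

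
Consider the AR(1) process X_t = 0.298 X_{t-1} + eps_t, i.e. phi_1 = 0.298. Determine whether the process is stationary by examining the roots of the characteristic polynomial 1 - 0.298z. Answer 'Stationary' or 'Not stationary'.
\text{Stationary}

The AR(p) characteristic polynomial is P(z) = 1 - 0.298z.
Stationarity requires all roots to lie outside the unit circle, i.e. |z| > 1 for every root.
This is linear in z: 1 + (-0.298) z = 0  =>  z = -1/(-0.298) = 3.355705,  |z| = 3.355705.
Moduli of all roots: 3.3557.
All moduli strictly greater than 1? Yes.
Verdict: Stationary.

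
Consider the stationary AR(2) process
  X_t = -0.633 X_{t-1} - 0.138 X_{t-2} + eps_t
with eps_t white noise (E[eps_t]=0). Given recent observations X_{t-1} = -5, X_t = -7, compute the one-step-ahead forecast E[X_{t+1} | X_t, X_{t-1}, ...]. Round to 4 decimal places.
E[X_{t+1} \mid \mathcal F_t] = 5.1210

For an AR(p) model X_t = c + sum_i phi_i X_{t-i} + eps_t, the
one-step-ahead conditional mean is
  E[X_{t+1} | X_t, ...] = c + sum_i phi_i X_{t+1-i}.
Substitute known values:
  E[X_{t+1} | ...] = (-0.633) * (-7) + (-0.138) * (-5)
                   = 5.1210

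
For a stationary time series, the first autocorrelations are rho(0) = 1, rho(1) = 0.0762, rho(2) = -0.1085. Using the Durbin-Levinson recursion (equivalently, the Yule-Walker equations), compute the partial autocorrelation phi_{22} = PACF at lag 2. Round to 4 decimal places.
\phi_{22} = -0.1150

The PACF at lag k is phi_{kk}, the last component of the solution
to the Yule-Walker system G_k phi = r_k where
  (G_k)_{ij} = rho(|i - j|), (r_k)_i = rho(i), i,j = 1..k.
Equivalently, Durbin-Levinson gives phi_{kk} iteratively:
  phi_{11} = rho(1)
  phi_{kk} = [rho(k) - sum_{j=1..k-1} phi_{k-1,j} rho(k-j)]
            / [1 - sum_{j=1..k-1} phi_{k-1,j} rho(j)],
  phi_{k,j} = phi_{k-1,j} - phi_{kk} phi_{k-1,k-j},  j = 1..k-1.
Step k = 1:
  phi_11 = rho(1) = 0.0762.
Step k = 2:
  phi_22 = [rho(2) - phi_11 rho(1)] / [1 - phi_11 rho(1)] = [-0.1085 - (0.0762)(0.0762)] / [1 - (0.0762)(0.0762)]
         = -0.11430644 / 0.99419356 = -0.115.
Therefore phi_{22} = -0.1150.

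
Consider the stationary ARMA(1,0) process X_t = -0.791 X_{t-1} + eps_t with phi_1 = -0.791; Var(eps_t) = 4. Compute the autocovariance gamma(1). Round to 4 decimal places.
\gamma(1) = -8.4527

Multiply the model equation by X_{t-k} and take expectations. With theta_0 = psi_0 = 1 and psi_j the MA(infinity) weights, this gives
  gamma(k) - sum_i phi_i gamma(k-i) = c_k,
  c_k = sigma^2 * sum_{j=k..q} theta_j psi_{j-k}   (c_k = 0 for k > q),
using gamma(-m) = gamma(m).
Pure AR (q = 0): c_0 = sigma^2 = 4, c_k = 0 for k >= 1.
Equations for k = 0 and k = 1 (AR order 1):
  gamma(0) = phi_1 gamma(1) + c_0
  gamma(1) = phi_1 gamma(0) + c_1
Substituting the second into the first: gamma(0) (1 - phi_1^2) = c_0 + phi_1 c_1, so
  gamma(0) = c_0 / (1 - phi_1^2) = 4 / (1 - (-0.791)^2) = 4 / 0.374319 = 10.686073.
  gamma(1) = phi_1 gamma(0) = (-0.791)(10.686073) = -8.452683.
Therefore gamma(1) = -8.4527 (to 4 decimal places).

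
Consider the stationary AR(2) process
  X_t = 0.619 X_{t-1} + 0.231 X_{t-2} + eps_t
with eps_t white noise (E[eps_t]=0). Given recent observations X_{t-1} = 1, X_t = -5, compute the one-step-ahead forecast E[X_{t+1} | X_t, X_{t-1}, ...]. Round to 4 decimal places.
E[X_{t+1} \mid \mathcal F_t] = -2.8640

For an AR(p) model X_t = c + sum_i phi_i X_{t-i} + eps_t, the
one-step-ahead conditional mean is
  E[X_{t+1} | X_t, ...] = c + sum_i phi_i X_{t+1-i}.
Substitute known values:
  E[X_{t+1} | ...] = (0.619) * (-5) + (0.231) * (1)
                   = -2.8640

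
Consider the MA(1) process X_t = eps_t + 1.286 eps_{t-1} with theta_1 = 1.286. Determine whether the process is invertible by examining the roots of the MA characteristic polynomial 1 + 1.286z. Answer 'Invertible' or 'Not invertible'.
\text{Not invertible}

The MA(q) characteristic polynomial is P(z) = 1 + 1.286z.
Invertibility requires all roots to lie outside the unit circle, i.e. |z| > 1 for every root.
This is linear in z: 1 + (1.286) z = 0  =>  z = -1/(1.286) = -0.777605,  |z| = 0.777605.
Moduli of all roots: 0.7776.
All moduli strictly greater than 1? No.
Verdict: Not invertible.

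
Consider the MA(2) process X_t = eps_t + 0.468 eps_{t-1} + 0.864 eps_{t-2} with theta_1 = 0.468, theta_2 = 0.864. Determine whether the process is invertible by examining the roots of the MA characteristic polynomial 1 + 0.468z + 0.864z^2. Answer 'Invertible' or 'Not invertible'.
\text{Invertible}

The MA(q) characteristic polynomial is P(z) = 1 + 0.468z + 0.864z^2.
Invertibility requires all roots to lie outside the unit circle, i.e. |z| > 1 for every root.
Set 1 + (0.468) z + (0.864) z^2 = 0, i.e. a z^2 + b z + c = 0 with a = 0.864, b = 0.468, c = 1.
Discriminant D = b^2 - 4ac = (0.468)^2 - 4*(0.864)*1 = 0.219024 - (3.456) = -3.236976.
D < 0, so the roots are the complex-conjugate pair z = (-b +/- i sqrt(-D)) / (2a) = -0.2708 +/- 1.0412i.
For a conjugate pair |z|^2 = z * conj(z) = (product of roots) = c/a = 1/(0.864) = 1.157407, so |z| = sqrt(1.157407) = 1.0758 for both roots.
Moduli of all roots: 1.0758, 1.0758.
All moduli strictly greater than 1? Yes.
Verdict: Invertible.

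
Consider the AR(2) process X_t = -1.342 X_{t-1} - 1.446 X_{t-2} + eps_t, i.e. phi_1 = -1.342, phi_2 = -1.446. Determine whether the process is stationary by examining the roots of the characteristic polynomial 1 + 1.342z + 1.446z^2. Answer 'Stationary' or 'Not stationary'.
\text{Not stationary}

The AR(p) characteristic polynomial is P(z) = 1 + 1.342z + 1.446z^2.
Stationarity requires all roots to lie outside the unit circle, i.e. |z| > 1 for every root.
Set 1 + (1.342) z + (1.446) z^2 = 0, i.e. a z^2 + b z + c = 0 with a = 1.446, b = 1.342, c = 1.
Discriminant D = b^2 - 4ac = (1.342)^2 - 4*(1.446)*1 = 1.800964 - (5.784) = -3.983036.
D < 0, so the roots are the complex-conjugate pair z = (-b +/- i sqrt(-D)) / (2a) = -0.464 +/- 0.6901i.
For a conjugate pair |z|^2 = z * conj(z) = (product of roots) = c/a = 1/(1.446) = 0.691563, so |z| = sqrt(0.691563) = 0.8316 for both roots.
Moduli of all roots: 0.8316, 0.8316.
All moduli strictly greater than 1? No.
Verdict: Not stationary.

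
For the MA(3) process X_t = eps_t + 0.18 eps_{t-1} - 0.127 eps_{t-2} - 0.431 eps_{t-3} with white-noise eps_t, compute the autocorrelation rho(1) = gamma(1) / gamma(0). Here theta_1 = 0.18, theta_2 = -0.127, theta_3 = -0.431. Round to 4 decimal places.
\rho(1) = 0.1717

For an MA(q) process with theta_0 = 1, the autocovariance is
  gamma(k) = sigma^2 * sum_{i=0..q-k} theta_i * theta_{i+k},
and rho(k) = gamma(k) / gamma(0). Sigma^2 cancels.
  numerator   = (1)*(0.18) + (0.18)*(-0.127) + (-0.127)*(-0.431) = 0.211877.
  denominator = (1)^2 + (0.18)^2 + (-0.127)^2 + (-0.431)^2 = 1.23429.
  rho(1) = 0.211877 / 1.23429 = 0.1717.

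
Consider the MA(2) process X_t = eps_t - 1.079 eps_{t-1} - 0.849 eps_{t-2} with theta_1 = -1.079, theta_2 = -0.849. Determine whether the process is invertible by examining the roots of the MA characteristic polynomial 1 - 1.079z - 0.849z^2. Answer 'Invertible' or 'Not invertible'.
\text{Not invertible}

The MA(q) characteristic polynomial is P(z) = 1 - 1.079z - 0.849z^2.
Invertibility requires all roots to lie outside the unit circle, i.e. |z| > 1 for every root.
Set 1 + (-1.079) z + (-0.849) z^2 = 0, i.e. a z^2 + b z + c = 0 with a = -0.849, b = -1.079, c = 1.
Discriminant D = b^2 - 4ac = (-1.079)^2 - 4*(-0.849)*1 = 1.164241 - (-3.396) = 4.560241.
D >= 0, so the roots are real: z = (-b +/- sqrt(D)) / (2a) = (1.079 +/- 2.135472) / (-1.698).
  z_1 = (1.079 + 2.135472) / (-1.698) = -1.8931,   |z_1| = 1.8931.
  z_2 = (1.079 - 2.135472) / (-1.698) = 0.6222,   |z_2| = 0.6222.
Moduli of all roots: 1.8931, 0.6222.
All moduli strictly greater than 1? No.
Verdict: Not invertible.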